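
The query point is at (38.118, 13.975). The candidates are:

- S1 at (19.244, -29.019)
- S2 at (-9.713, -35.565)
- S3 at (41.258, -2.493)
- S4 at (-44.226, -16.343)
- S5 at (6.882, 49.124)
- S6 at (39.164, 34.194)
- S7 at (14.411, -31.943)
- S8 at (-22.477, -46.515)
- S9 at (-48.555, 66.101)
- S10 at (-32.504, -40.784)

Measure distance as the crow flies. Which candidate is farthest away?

S9

Distances from (38.118, 13.975):
S1: √((-18.874)² + (-42.994)²) = √(356.22788 + 1848.48404) = 46.954
S2: √((-47.831)² + (-49.540)²) = √(2287.80456 + 2454.21160) = 68.862
S3: √((3.140)² + (-16.468)²) = √(9.85960 + 271.19502) = 16.765
S4: √((-82.344)² + (-30.318)²) = √(6780.53434 + 919.18112) = 87.748
S5: √((-31.236)² + (35.149)²) = √(975.68770 + 1235.45220) = 47.023
S6: √((1.046)² + (20.219)²) = √(1.09412 + 408.80796) = 20.246
S7: √((-23.707)² + (-45.918)²) = √(562.02185 + 2108.46272) = 51.677
S8: √((-60.595)² + (-60.490)²) = √(3671.75402 + 3659.04010) = 85.620
S9: √((-86.673)² + (52.126)²) = √(7512.20893 + 2717.11988) = 101.140
S10: √((-70.622)² + (-54.759)²) = √(4987.46688 + 2998.54808) = 89.365
Maximum: S9 at 101.140.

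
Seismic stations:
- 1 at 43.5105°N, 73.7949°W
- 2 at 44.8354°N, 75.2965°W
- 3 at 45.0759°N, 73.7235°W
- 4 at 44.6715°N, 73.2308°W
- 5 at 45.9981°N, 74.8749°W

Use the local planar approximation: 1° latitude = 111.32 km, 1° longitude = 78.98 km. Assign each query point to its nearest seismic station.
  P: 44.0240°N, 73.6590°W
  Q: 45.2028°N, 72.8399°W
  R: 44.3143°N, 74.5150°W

P at 44.0240°N, 73.6590°W:
  1: √((-0.5135·111.32)² + (-0.1359·78.98)²) = √(3267.587990 + 115.205489) = 58.1618 km
  2: √((0.8114·111.32)² + (-1.6375·78.98)²) = √(8158.614296 + 16726.184235) = 157.7492 km
  3: √((1.0519·111.32)² + (-0.0645·78.98)²) = √(13711.826380 + 25.950976) = 117.2083 km
  4: √((0.6475·111.32)² + (0.4282·78.98)²) = √(5195.483152 + 1143.740724) = 79.6192 km
  5: √((1.9741·111.32)² + (-1.2159·78.98)²) = √(48293.056420 + 9222.103154) = 239.8232 km
  → nearest: 1 (58.1618 km)
Q at 45.2028°N, 72.8399°W:
  1: √((-1.6923·111.32)² + (-0.9550·78.98)²) = √(35489.599978 + 5689.066391) = 202.9253 km
  2: √((-0.3674·111.32)² + (-2.4566·78.98)²) = √(1672.725583 + 37644.640480) = 198.2861 km
  3: √((-0.1269·111.32)² + (-0.8836·78.98)²) = √(199.558228 + 4870.187405) = 71.2021 km
  4: √((-0.5313·111.32)² + (-0.3909·78.98)²) = √(3498.050115 + 953.159541) = 66.7174 km
  5: √((0.7953·111.32)² + (-2.0350·78.98)²) = √(7838.055968 + 25832.300610) = 183.4948 km
  → nearest: 4 (66.7174 km)
R at 44.3143°N, 74.5150°W:
  1: √((-0.8038·111.32)² + (0.7201·78.98)²) = √(8006.494304 + 3234.594775) = 106.0240 km
  2: √((0.5211·111.32)² + (-0.7815·78.98)²) = √(3365.026910 + 3809.712681) = 84.7038 km
  3: √((0.7616·111.32)² + (0.7915·78.98)²) = √(7187.870864 + 3907.833911) = 105.3362 km
  4: √((0.3572·111.32)² + (1.2842·78.98)²) = √(1581.136250 + 10287.257007) = 108.9422 km
  5: √((1.6838·111.32)² + (-0.3599·78.98)²) = √(35133.984526 + 807.975054) = 189.5836 km
  → nearest: 2 (84.7038 km)

P→1; Q→4; R→2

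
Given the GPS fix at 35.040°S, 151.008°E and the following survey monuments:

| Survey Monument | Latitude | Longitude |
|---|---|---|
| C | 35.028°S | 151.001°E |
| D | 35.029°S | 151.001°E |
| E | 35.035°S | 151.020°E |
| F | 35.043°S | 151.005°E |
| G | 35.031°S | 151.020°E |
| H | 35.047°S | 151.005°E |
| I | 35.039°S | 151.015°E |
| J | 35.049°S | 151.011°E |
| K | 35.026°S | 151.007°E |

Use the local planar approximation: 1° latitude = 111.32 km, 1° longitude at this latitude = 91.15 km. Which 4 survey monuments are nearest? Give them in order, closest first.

Distances from 35.040°S, 151.008°E:
C: √((0.012·111.32)² + (-0.007·91.15)²) = √(1.78447 + 0.40711) = 1.480 km
D: √((0.011·111.32)² + (-0.007·91.15)²) = √(1.49945 + 0.40711) = 1.381 km
E: √((0.005·111.32)² + (0.012·91.15)²) = √(0.30980 + 1.19640) = 1.227 km
F: √((-0.003·111.32)² + (-0.003·91.15)²) = √(0.11153 + 0.07477) = 0.432 km
G: √((0.009·111.32)² + (0.012·91.15)²) = √(1.00376 + 1.19640) = 1.483 km
H: √((-0.007·111.32)² + (-0.003·91.15)²) = √(0.60721 + 0.07477) = 0.826 km
I: √((0.001·111.32)² + (0.007·91.15)²) = √(0.01239 + 0.40711) = 0.648 km
J: √((-0.009·111.32)² + (0.003·91.15)²) = √(1.00376 + 0.07477) = 1.039 km
K: √((0.014·111.32)² + (-0.001·91.15)²) = √(2.42886 + 0.00831) = 1.561 km
Sorted: F (0.432 km) < I (0.648 km) < H (0.826 km) < J (1.039 km) < E (1.227 km) < D (1.381 km) < …

F, I, H, J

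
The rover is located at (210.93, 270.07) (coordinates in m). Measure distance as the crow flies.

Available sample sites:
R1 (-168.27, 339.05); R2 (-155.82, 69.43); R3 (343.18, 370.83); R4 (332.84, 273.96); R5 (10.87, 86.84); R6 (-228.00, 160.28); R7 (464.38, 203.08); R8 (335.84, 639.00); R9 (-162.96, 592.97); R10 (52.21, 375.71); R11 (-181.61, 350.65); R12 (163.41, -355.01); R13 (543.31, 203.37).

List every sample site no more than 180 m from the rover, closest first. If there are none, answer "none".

R4, R3

Distances from (210.93, 270.07):
R1: √((-379.20)² + (68.98)²) = √(143792.6400 + 4758.2404) = 385.42 m
R2: √((-366.75)² + (-200.64)²) = √(134505.5625 + 40256.4096) = 418.05 m
R3: √((132.25)² + (100.76)²) = √(17490.0625 + 10152.5776) = 166.26 m
R4: √((121.91)² + (3.89)²) = √(14862.0481 + 15.1321) = 121.97 m
R5: √((-200.06)² + (-183.23)²) = √(40024.0036 + 33573.2329) = 271.29 m
R6: √((-438.93)² + (-109.79)²) = √(192659.5449 + 12053.8441) = 452.45 m
R7: √((253.45)² + (-66.99)²) = √(64236.9025 + 4487.6601) = 262.15 m
R8: √((124.91)² + (368.93)²) = √(15602.5081 + 136109.3449) = 389.50 m
R9: √((-373.89)² + (322.90)²) = √(139793.7321 + 104264.4100) = 494.02 m
R10: √((-158.72)² + (105.64)²) = √(25192.0384 + 11159.8096) = 190.66 m
R11: √((-392.54)² + (80.58)²) = √(154087.6516 + 6493.1364) = 400.73 m
R12: √((-47.52)² + (-625.08)²) = √(2258.1504 + 390725.0064) = 626.88 m
R13: √((332.38)² + (-66.70)²) = √(110476.4644 + 4448.8900) = 339.01 m
Threshold 180 m: R4 (121.97 m), R3 (166.26 m) are within range.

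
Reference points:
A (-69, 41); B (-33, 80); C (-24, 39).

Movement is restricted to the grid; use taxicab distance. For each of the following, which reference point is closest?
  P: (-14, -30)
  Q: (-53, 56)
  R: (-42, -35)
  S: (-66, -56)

P→C; Q→A; R→C; S→A

P at (-14, -30):
  A: |-55| + |71| = 55 + 71 = 126
  B: |-19| + |110| = 19 + 110 = 129
  C: |-10| + |69| = 10 + 69 = 79
  → nearest: C (79)
Q at (-53, 56):
  A: |-16| + |-15| = 16 + 15 = 31
  B: |20| + |24| = 20 + 24 = 44
  C: |29| + |-17| = 29 + 17 = 46
  → nearest: A (31)
R at (-42, -35):
  A: |-27| + |76| = 27 + 76 = 103
  B: |9| + |115| = 9 + 115 = 124
  C: |18| + |74| = 18 + 74 = 92
  → nearest: C (92)
S at (-66, -56):
  A: |-3| + |97| = 3 + 97 = 100
  B: |33| + |136| = 33 + 136 = 169
  C: |42| + |95| = 42 + 95 = 137
  → nearest: A (100)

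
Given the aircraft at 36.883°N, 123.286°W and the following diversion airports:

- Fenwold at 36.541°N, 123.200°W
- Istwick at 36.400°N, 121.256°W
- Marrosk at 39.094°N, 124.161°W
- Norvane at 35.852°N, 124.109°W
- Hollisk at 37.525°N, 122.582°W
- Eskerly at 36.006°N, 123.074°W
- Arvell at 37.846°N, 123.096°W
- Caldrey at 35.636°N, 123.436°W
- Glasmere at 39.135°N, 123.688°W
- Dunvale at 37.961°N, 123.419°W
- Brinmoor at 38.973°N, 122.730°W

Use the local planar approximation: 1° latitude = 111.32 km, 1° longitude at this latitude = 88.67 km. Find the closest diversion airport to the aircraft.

Fenwold

Distances from 36.883°N, 123.286°W:
Fenwold: √((-0.342·111.32)² + (0.086·88.67)²) = √(1449.43454 + 58.15008) = 38.828 km
Istwick: √((-0.483·111.32)² + (2.030·88.67)²) = √(2890.95051 + 32400.03600) = 187.859 km
Marrosk: √((2.211·111.32)² + (-0.875·88.67)²) = √(60579.24836 + 6019.62619) = 258.068 km
Norvane: √((-1.031·111.32)² + (-0.823·88.67)²) = √(13172.36408 + 5325.41046) = 136.007 km
Hollisk: √((0.642·111.32)² + (0.704·88.67)²) = √(5107.59498 + 3896.71582) = 94.891 km
Eskerly: √((-0.877·111.32)² + (0.212·88.67)²) = √(9531.15609 + 353.36631) = 99.421 km
Arvell: √((0.963·111.32)² + (0.190·88.67)²) = √(11492.08871 + 283.83152) = 108.517 km
Caldrey: √((-1.247·111.32)² + (-0.150·88.67)²) = √(19269.89296 + 176.90330) = 139.452 km
Glasmere: √((2.252·111.32)² + (-0.402·88.67)²) = √(62846.79975 + 1270.59026) = 253.214 km
Dunvale: √((1.078·111.32)² + (-0.133·88.67)²) = √(14400.71041 + 139.07744) = 120.581 km
Brinmoor: √((2.090·111.32)² + (0.556·88.67)²) = √(54130.11722 + 2430.54127) = 237.825 km
Minimum: Fenwold at 38.828 km.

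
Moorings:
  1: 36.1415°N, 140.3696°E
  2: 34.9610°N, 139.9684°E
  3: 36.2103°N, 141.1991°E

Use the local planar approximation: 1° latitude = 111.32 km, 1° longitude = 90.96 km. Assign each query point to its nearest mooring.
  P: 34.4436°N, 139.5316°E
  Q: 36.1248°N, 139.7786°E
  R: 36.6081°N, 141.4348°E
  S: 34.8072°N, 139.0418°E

P at 34.4436°N, 139.5316°E:
  1: √((1.6979·111.32)² + (0.8380·90.96)²) = √(35724.866289 + 5810.171351) = 203.8015 km
  2: √((0.5174·111.32)² + (0.4368·90.96)²) = √(3317.410723 + 1578.578425) = 69.9713 km
  3: √((1.7667·111.32)² + (1.6675·90.96)²) = √(38678.712868 + 23005.548306) = 248.3632 km
  → nearest: 2 (69.9713 km)
Q at 36.1248°N, 139.7786°E:
  1: √((0.0167·111.32)² + (0.5910·90.96)²) = √(3.456045 + 2889.853754) = 53.7895 km
  2: √((-1.1638·111.32)² + (0.1898·90.96)²) = √(16784.294883 + 298.052878) = 130.6995 km
  3: √((0.0855·111.32)² + (1.4205·90.96)²) = √(90.589659 + 16694.882987) = 129.5588 km
  → nearest: 1 (53.7895 km)
R at 36.6081°N, 141.4348°E:
  1: √((-0.4666·111.32)² + (-1.0652·90.96)²) = √(2697.962222 + 9387.786818) = 109.9352 km
  2: √((-1.6471·111.32)² + (-1.4664·90.96)²) = √(33619.119099 + 17791.223163) = 226.7385 km
  3: √((-0.3978·111.32)² + (-0.2357·90.96)²) = √(1960.992591 + 459.642384) = 49.1999 km
  → nearest: 3 (49.1999 km)
S at 34.8072°N, 139.0418°E:
  1: √((1.3343·111.32)² + (1.3278·90.96)²) = √(22062.431147 + 14587.008364) = 191.4404 km
  2: √((0.1538·111.32)² + (0.9266·90.96)²) = √(293.129189 + 7103.714441) = 86.0049 km
  3: √((1.4031·111.32)² + (2.1573·90.96)²) = √(24396.281989 + 38505.431124) = 250.8021 km
  → nearest: 2 (86.0049 km)

P→2; Q→1; R→3; S→2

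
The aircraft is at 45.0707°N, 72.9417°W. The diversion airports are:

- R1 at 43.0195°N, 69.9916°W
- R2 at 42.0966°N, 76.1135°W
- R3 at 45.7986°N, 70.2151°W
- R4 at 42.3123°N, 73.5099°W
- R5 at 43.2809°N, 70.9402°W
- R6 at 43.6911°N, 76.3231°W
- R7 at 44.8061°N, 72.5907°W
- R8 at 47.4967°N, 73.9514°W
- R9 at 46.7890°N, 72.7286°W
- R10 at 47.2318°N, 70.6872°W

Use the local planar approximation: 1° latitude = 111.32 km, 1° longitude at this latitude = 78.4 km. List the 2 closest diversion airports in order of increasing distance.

Distances from 45.0707°N, 72.9417°W:
R1: √((-2.0512·111.32)² + (2.9501·78.4)²) = √(52138.965621 + 53494.064932) = 325.0124 km
R2: √((-2.9741·111.32)² + (-3.1718·78.4)²) = √(109611.855444 + 61836.331242) = 414.0630 km
R3: √((0.7279·111.32)² + (2.7266·78.4)²) = √(6565.833026 + 45695.663338) = 228.6077 km
R4: √((-2.7584·111.32)² + (-0.5682·78.4)²) = √(94288.968268 + 1984.424518) = 310.2795 km
R5: √((-1.7898·111.32)² + (2.0015·78.4)²) = √(39696.791186 + 24623.133190) = 253.6137 km
R6: √((-1.3796·111.32)² + (-3.3814·78.4)²) = √(23585.917044 + 70278.943155) = 306.3737 km
R7: √((-0.2646·111.32)² + (0.3510·78.4)²) = √(867.613049 + 757.262339) = 40.3097 km
R8: √((2.4260·111.32)² + (-1.0097·78.4)²) = √(72933.656684 + 6266.381594) = 281.4250 km
R9: √((1.7183·111.32)² + (0.2131·78.4)²) = √(36588.480641 + 279.125186) = 192.0094 km
R10: √((2.1611·111.32)² + (2.2545·78.4)²) = √(57875.682037 + 31241.552308) = 298.5251 km
Sorted: R7 (40.3097 km) < R9 (192.0094 km) < R3 (228.6077 km) < R5 (253.6137 km) < …

R7, R9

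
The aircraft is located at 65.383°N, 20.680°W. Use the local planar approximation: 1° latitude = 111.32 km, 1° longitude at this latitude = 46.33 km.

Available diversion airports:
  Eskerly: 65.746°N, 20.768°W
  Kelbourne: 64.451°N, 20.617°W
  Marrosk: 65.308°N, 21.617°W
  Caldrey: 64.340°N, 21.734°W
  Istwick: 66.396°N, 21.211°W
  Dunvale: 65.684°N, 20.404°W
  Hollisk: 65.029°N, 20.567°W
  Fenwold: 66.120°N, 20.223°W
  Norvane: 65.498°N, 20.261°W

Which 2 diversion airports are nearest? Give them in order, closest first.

Distances from 65.383°N, 20.680°W:
Eskerly: √((0.363·111.32)² + (-0.088·46.33)²) = √(1632.90021 + 16.62226) = 40.614 km
Kelbourne: √((-0.932·111.32)² + (0.063·46.33)²) = √(10764.11230 + 8.51934) = 103.791 km
Marrosk: √((-0.075·111.32)² + (-0.937·46.33)²) = √(69.70580 + 1884.53315) = 44.207 km
Caldrey: √((-1.043·111.32)² + (-1.054·46.33)²) = √(13480.77972 + 2384.54664) = 125.958 km
Istwick: √((1.013·111.32)² + (-0.531·46.33)²) = √(12716.43237 + 605.22052) = 115.419 km
Dunvale: √((0.301·111.32)² + (0.276·46.33)²) = √(1122.74049 + 163.50941) = 35.864 km
Hollisk: √((-0.354·111.32)² + (0.113·46.33)²) = √(1552.93372 + 27.40826) = 39.754 km
Fenwold: √((0.737·111.32)² + (0.457·46.33)²) = √(6731.02760 + 448.28788) = 84.731 km
Norvane: √((0.115·111.32)² + (0.419·46.33)²) = √(163.88608 + 376.83623) = 23.253 km
Sorted: Norvane (23.253 km) < Dunvale (35.864 km) < Hollisk (39.754 km) < Eskerly (40.614 km) < …

Norvane, Dunvale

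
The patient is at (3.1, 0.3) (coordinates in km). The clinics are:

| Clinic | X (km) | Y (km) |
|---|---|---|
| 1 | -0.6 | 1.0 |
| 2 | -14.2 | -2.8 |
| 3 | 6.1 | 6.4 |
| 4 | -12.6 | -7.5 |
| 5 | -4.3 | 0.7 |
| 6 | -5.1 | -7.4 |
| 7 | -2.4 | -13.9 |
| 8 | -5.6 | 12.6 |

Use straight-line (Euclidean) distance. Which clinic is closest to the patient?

Distances from (3.1, 0.3):
1: √((-3.7)² + (0.7)²) = √(13.690 + 0.490) = 3.8 km
2: √((-17.3)² + (-3.1)²) = √(299.290 + 9.610) = 17.6 km
3: √((3.0)² + (6.1)²) = √(9.000 + 37.210) = 6.8 km
4: √((-15.7)² + (-7.8)²) = √(246.490 + 60.840) = 17.5 km
5: √((-7.4)² + (0.4)²) = √(54.760 + 0.160) = 7.4 km
6: √((-8.2)² + (-7.7)²) = √(67.240 + 59.290) = 11.2 km
7: √((-5.5)² + (-14.2)²) = √(30.250 + 201.640) = 15.2 km
8: √((-8.7)² + (12.3)²) = √(75.690 + 151.290) = 15.1 km
Minimum: 1 at 3.8 km.

1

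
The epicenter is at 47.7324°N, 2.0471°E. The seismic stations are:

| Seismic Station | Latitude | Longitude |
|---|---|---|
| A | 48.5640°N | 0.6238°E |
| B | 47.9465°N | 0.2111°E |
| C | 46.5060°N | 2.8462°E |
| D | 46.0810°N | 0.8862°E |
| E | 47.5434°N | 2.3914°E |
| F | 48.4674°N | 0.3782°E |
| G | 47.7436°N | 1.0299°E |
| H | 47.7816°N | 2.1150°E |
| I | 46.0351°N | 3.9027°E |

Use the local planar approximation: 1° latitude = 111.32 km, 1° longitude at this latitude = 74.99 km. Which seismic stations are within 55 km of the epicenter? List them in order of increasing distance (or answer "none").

Distances from 47.7324°N, 2.0471°E:
A: √((0.8316·111.32)² + (-1.4233·74.99)²) = √(8569.892153 + 11391.990284) = 141.2865 km
B: √((0.2141·111.32)² + (-1.8360·74.99)²) = √(568.041061 + 18956.233993) = 139.7293 km
C: √((-1.2264·111.32)² + (0.7991·74.99)²) = √(18638.488026 + 3590.946779) = 149.0954 km
D: √((-1.6514·111.32)² + (-1.1609·74.99)²) = √(33794.883670 + 7578.728158) = 203.4050 km
E: √((-0.1890·111.32)² + (0.3443·74.99)²) = √(442.659719 + 666.623704) = 33.3059 km
F: √((0.7350·111.32)² + (-1.6689·74.99)²) = √(6694.545128 + 15662.725494) = 149.5235 km
G: √((0.0112·111.32)² + (-1.0172·74.99)²) = √(1.554470 + 5818.612160) = 76.2900 km
H: √((0.0492·111.32)² + (0.0679·74.99)²) = √(29.996916 + 25.926641) = 7.4782 km
I: √((-1.6973·111.32)² + (1.8556·74.99)²) = √(35699.622007 + 19363.124367) = 234.6545 km
Threshold 55 km: H (7.4782 km), E (33.3059 km) are within range.

H, E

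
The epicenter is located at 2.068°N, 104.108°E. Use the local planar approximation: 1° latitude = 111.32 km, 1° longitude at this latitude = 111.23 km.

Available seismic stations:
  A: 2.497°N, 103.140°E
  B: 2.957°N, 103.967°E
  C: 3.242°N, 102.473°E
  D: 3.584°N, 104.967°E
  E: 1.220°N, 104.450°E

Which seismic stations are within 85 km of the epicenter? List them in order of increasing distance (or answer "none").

Distances from 2.068°N, 104.108°E:
A: 117.786 km
B: 100.199 km
C: 223.949 km
D: 193.932 km
E: 101.776 km
Threshold 85 km: none within range.

none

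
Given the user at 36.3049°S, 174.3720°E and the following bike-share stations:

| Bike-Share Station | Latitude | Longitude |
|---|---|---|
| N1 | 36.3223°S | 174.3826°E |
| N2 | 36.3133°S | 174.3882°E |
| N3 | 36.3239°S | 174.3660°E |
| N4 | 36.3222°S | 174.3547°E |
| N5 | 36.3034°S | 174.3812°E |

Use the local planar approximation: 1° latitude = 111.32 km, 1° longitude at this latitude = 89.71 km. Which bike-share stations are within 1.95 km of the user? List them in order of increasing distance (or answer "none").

Distances from 36.3049°S, 174.3720°E:
N1: √((-0.0174·111.32)² + (0.0106·89.71)²) = √(3.751845 + 0.904260) = 2.1578 km
N2: √((-0.0084·111.32)² + (0.0162·89.71)²) = √(0.874390 + 2.112087) = 1.7281 km
N3: √((-0.0190·111.32)² + (-0.0060·89.71)²) = √(4.473563 + 0.289724) = 2.1825 km
N4: √((-0.0173·111.32)² + (-0.0173·89.71)²) = √(3.708844 + 2.408651) = 2.4734 km
N5: √((0.0015·111.32)² + (0.0092·89.71)²) = √(0.027882 + 0.681173) = 0.8421 km
Threshold 1.95 km: N5 (0.8421 km), N2 (1.7281 km) are within range.

N5, N2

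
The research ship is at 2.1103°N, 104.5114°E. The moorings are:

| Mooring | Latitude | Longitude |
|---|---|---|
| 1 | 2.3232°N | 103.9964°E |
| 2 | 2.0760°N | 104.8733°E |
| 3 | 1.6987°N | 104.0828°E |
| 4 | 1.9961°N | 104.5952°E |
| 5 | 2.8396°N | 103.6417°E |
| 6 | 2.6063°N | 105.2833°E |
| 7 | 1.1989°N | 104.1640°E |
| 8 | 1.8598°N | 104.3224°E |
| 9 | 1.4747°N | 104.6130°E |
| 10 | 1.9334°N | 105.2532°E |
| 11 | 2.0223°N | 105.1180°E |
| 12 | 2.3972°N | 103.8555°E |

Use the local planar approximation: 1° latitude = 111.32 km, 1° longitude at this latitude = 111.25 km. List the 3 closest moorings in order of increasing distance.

Distances from 2.1103°N, 104.5114°E:
1: 62.0021 km
2: 40.4420 km
3: 66.1283 km
4: 15.7648 km
5: 126.3031 km
6: 102.0930 km
7: 108.5690 km
8: 34.9244 km
9: 71.6521 km
10: 84.8423 km
11: 68.1916 km
12: 79.6522 km
Sorted: 4 (15.7648 km) < 8 (34.9244 km) < 2 (40.4420 km) < 1 (62.0021 km) < 3 (66.1283 km) < …

4, 8, 2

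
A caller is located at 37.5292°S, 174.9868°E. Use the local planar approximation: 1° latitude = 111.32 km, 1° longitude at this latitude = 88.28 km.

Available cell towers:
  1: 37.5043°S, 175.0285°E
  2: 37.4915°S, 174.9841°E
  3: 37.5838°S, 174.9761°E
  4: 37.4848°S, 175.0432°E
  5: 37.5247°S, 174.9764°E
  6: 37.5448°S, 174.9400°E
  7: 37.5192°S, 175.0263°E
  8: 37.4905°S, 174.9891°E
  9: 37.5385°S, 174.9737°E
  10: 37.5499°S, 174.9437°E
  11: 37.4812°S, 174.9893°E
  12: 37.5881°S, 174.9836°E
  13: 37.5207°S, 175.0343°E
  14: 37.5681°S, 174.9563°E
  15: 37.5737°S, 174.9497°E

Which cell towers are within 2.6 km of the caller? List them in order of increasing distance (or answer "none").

5, 9

Distances from 37.5292°S, 174.9868°E:
1: 4.6081 km
2: 4.2035 km
3: 6.1510 km
4: 7.0157 km
5: 1.0459 km
6: 4.4816 km
7: 3.6604 km
8: 4.3129 km
9: 1.5522 km
10: 4.4483 km
11: 5.3479 km
12: 6.5628 km
13: 4.2987 km
14: 5.0992 km
15: 5.9386 km
Threshold 2.6 km: 5 (1.0459 km), 9 (1.5522 km) are within range.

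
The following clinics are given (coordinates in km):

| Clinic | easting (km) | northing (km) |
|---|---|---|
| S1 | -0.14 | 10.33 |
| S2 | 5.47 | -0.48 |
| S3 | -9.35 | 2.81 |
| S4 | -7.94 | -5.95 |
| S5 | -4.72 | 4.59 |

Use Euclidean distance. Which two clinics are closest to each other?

S3 and S5

Pairwise distances:
S3–S5: 4.96 km
S1–S5: 7.34 km
S3–S4: 8.87 km
S4–S5: 11.02 km
S2–S5: 11.38 km
S1–S3: 11.89 km
S1–S2: 12.18 km
S2–S4: 14.48 km
S2–S3: 15.18 km
S1–S4: 18.05 km
Closest pair: S3–S5 at 4.96 km.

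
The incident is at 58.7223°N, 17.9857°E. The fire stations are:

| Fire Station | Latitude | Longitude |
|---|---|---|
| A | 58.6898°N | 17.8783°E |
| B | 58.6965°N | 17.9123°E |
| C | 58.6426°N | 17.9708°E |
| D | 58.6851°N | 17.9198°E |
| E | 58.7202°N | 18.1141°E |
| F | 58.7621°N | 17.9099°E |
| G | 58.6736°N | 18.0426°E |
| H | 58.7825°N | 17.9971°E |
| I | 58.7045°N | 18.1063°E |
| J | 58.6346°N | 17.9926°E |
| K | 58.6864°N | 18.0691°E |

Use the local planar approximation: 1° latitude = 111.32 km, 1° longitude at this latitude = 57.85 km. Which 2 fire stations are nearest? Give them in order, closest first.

B, D

Distances from 58.7223°N, 17.9857°E:
A: √((-0.0325·111.32)² + (-0.1074·57.85)²) = √(13.089200 + 38.602487) = 7.1897 km
B: √((-0.0258·111.32)² + (-0.0734·57.85)²) = √(8.248706 + 18.030130) = 5.1263 km
C: √((-0.0797·111.32)² + (-0.0149·57.85)²) = √(78.716004 + 0.742984) = 8.9140 km
D: √((-0.0372·111.32)² + (-0.0659·57.85)²) = √(17.148742 + 14.533746) = 5.6287 km
E: √((-0.0021·111.32)² + (0.1284·57.85)²) = √(0.054649 + 55.174293) = 7.4316 km
F: √((0.0398·111.32)² + (-0.0758·57.85)²) = √(19.629649 + 19.228488) = 6.2336 km
G: √((-0.0487·111.32)² + (0.0569·57.85)²) = √(29.390320 + 10.835058) = 6.3423 km
H: √((0.0602·111.32)² + (0.0114·57.85)²) = √(44.909620 + 0.434927) = 6.7338 km
I: √((-0.0178·111.32)² + (0.1206·57.85)²) = √(3.926326 + 48.674482) = 7.2526 km
J: √((-0.0877·111.32)² + (0.0069·57.85)²) = √(95.311561 + 0.159333) = 9.7709 km
K: √((-0.0359·111.32)² + (0.0834·57.85)²) = √(15.971117 + 23.277634) = 6.2649 km
Sorted: B (5.1263 km) < D (5.6287 km) < F (6.2336 km) < K (6.2649 km) < …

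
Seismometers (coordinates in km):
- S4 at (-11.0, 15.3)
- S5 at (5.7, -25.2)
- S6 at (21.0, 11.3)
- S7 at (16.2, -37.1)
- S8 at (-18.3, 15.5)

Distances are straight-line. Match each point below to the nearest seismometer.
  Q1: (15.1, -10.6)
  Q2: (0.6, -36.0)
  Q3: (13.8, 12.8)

Q1 at (15.1, -10.6):
  S4: 36.8 km
  S5: 17.4 km
  S6: 22.7 km
  S7: 26.5 km
  S8: 42.4 km
  → nearest: S5 (17.4 km)
Q2 at (0.6, -36.0):
  S4: 52.6 km
  S5: 11.9 km
  S6: 51.5 km
  S7: 15.6 km
  S8: 54.9 km
  → nearest: S5 (11.9 km)
Q3 at (13.8, 12.8):
  S4: 24.9 km
  S5: 38.9 km
  S6: 7.4 km
  S7: 50.0 km
  S8: 32.2 km
  → nearest: S6 (7.4 km)

Q1→S5; Q2→S5; Q3→S6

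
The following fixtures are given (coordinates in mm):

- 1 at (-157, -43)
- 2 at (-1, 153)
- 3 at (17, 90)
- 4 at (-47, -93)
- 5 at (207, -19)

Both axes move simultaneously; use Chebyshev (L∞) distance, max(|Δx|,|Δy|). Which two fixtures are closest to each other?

2 and 3

Pairwise distances:
2–3: 63 mm
1–4: 110 mm
1–3: 174 mm
3–4: 183 mm
3–5: 190 mm
1–2: 196 mm
2–5: 208 mm
2–4: 246 mm
4–5: 254 mm
1–5: 364 mm
Closest pair: 2–3 at 63 mm.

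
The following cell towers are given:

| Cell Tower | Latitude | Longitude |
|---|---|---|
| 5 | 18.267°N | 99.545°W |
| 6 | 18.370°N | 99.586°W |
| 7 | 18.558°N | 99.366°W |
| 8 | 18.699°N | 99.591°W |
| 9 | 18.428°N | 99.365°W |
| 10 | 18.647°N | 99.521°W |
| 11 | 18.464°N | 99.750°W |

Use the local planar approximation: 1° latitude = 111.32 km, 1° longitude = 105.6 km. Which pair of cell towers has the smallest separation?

Pairwise distances:
5–6: 12.256 km
5–7: 37.506 km
5–8: 48.335 km
5–9: 26.125 km
5–10: 42.377 km
5–11: 30.815 km
6–7: 31.268 km
6–8: 36.628 km
6–9: 24.214 km
6–10: 31.590 km
6–11: 20.234 km
7–8: 28.476 km
7–9: 14.472 km
7–10: 19.133 km
7–11: 41.879 km
8–9: 38.466 km
8–10: 9.389 km
8–11: 31.085 km
9–10: 29.423 km
9–11: 40.853 km
10–11: 31.619 km
Closest pair: 8–10 at 9.389 km.

8 and 10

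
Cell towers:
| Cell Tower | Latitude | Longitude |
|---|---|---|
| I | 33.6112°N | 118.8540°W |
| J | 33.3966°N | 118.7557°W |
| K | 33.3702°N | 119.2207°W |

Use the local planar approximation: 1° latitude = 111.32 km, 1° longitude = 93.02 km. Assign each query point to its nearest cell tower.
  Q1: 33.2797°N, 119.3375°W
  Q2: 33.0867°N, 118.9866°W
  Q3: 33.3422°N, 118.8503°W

Q1 at 33.2797°N, 119.3375°W:
  I: √((0.3315·111.32)² + (0.4835·93.02)²) = √(1361.800411 + 2022.765917) = 58.1770 km
  J: √((0.1169·111.32)² + (0.5818·93.02)²) = √(169.346185 + 2928.870058) = 55.6616 km
  K: √((0.0905·111.32)² + (0.1168·93.02)²) = √(101.494744 + 118.042488) = 14.8168 km
  → nearest: K (14.8168 km)
Q2 at 33.0867°N, 118.9866°W:
  I: √((0.5245·111.32)² + (0.1326·93.02)²) = √(3409.081472 + 152.138706) = 59.6760 km
  J: √((0.3099·111.32)² + (0.2309·93.02)²) = √(1190.116696 + 461.318144) = 40.6378 km
  K: √((0.2835·111.32)² + (-0.2341·93.02)²) = √(995.984367 + 474.193392) = 38.3429 km
  → nearest: K (38.3429 km)
Q3 at 33.3422°N, 118.8503°W:
  I: √((0.2690·111.32)² + (-0.0037·93.02)²) = √(896.707816 + 0.118456) = 29.9471 km
  J: √((0.0544·111.32)² + (0.0946·93.02)²) = √(36.672811 + 77.434579) = 10.6821 km
  K: √((0.0280·111.32)² + (-0.3704·93.02)²) = √(9.715440 + 1187.120012) = 34.5953 km
  → nearest: J (10.6821 km)

Q1→K; Q2→K; Q3→J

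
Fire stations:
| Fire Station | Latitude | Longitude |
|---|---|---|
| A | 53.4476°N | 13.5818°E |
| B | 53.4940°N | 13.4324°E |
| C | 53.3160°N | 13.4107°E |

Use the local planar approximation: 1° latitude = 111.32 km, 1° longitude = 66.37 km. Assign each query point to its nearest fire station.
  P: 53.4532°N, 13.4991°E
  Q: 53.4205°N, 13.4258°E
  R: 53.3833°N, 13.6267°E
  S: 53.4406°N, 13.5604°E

P→A; Q→B; R→A; S→A

P at 53.4532°N, 13.4991°E:
  A: 5.5241 km
  B: 6.3424 km
  C: 16.3613 km
  → nearest: A (5.5241 km)
Q at 53.4205°N, 13.4258°E:
  A: 10.7843 km
  B: 8.1937 km
  C: 11.6760 km
  → nearest: B (8.1937 km)
R at 53.3833°N, 13.6267°E:
  A: 7.7534 km
  B: 17.8370 km
  C: 16.1755 km
  → nearest: A (7.7534 km)
S at 53.4406°N, 13.5604°E:
  A: 1.6200 km
  B: 10.3686 km
  C: 17.0618 km
  → nearest: A (1.6200 km)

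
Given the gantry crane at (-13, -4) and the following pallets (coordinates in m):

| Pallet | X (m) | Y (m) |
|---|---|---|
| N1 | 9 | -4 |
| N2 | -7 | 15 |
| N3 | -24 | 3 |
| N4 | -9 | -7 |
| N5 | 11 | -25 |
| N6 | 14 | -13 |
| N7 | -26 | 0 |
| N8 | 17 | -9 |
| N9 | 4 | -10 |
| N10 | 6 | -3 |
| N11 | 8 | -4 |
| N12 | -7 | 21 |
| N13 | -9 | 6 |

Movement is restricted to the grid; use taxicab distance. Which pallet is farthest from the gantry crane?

N5

Distances from (-13, -4):
N1: |22| + |0| = 22 + 0 = 22 m
N2: |6| + |19| = 6 + 19 = 25 m
N3: |-11| + |7| = 11 + 7 = 18 m
N4: |4| + |-3| = 4 + 3 = 7 m
N5: |24| + |-21| = 24 + 21 = 45 m
N6: |27| + |-9| = 27 + 9 = 36 m
N7: |-13| + |4| = 13 + 4 = 17 m
N8: |30| + |-5| = 30 + 5 = 35 m
N9: |17| + |-6| = 17 + 6 = 23 m
N10: |19| + |1| = 19 + 1 = 20 m
N11: |21| + |0| = 21 + 0 = 21 m
N12: |6| + |25| = 6 + 25 = 31 m
N13: |4| + |10| = 4 + 10 = 14 m
Maximum: N5 at 45 m.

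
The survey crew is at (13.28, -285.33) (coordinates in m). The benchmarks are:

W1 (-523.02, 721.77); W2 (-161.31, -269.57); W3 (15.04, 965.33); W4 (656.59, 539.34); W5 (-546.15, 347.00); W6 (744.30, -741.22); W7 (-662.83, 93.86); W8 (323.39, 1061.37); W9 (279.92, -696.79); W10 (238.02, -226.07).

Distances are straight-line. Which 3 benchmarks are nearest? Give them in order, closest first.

Distances from (13.28, -285.33):
W1: √((-536.30)² + (1007.10)²) = √(287617.6900 + 1014250.4100) = 1140.99 m
W2: √((-174.59)² + (15.76)²) = √(30481.6681 + 248.3776) = 175.30 m
W3: √((1.76)² + (1250.66)²) = √(3.0976 + 1564150.4356) = 1250.66 m
W4: √((643.31)² + (824.67)²) = √(413847.7561 + 680080.6089) = 1045.91 m
W5: √((-559.43)² + (632.33)²) = √(312961.9249 + 399841.2289) = 844.28 m
W6: √((731.02)² + (-455.89)²) = √(534390.2404 + 207835.6921) = 861.53 m
W7: √((-676.11)² + (379.19)²) = √(457124.7321 + 143785.0561) = 775.18 m
W8: √((310.11)² + (1346.70)²) = √(96168.2121 + 1813600.8900) = 1381.94 m
W9: √((266.64)² + (-411.46)²) = √(71096.8896 + 169299.3316) = 490.30 m
W10: √((224.74)² + (59.26)²) = √(50508.0676 + 3511.7476) = 232.42 m
Sorted: W2 (175.30 m) < W10 (232.42 m) < W9 (490.30 m) < W7 (775.18 m) < W5 (844.28 m) < …

W2, W10, W9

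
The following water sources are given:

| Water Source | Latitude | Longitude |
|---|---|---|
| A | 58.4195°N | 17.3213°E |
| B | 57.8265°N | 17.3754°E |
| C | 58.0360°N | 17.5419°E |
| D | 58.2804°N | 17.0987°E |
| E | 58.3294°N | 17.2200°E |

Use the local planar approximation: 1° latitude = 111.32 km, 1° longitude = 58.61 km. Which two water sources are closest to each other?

Pairwise distances:
D–E: 8.9609 km
A–E: 11.6555 km
A–D: 20.2481 km
B–C: 25.2809 km
C–D: 37.6158 km
C–E: 37.7188 km
A–C: 44.6062 km
B–D: 53.0669 km
B–E: 56.7189 km
A–B: 66.0889 km
Closest pair: D–E at 8.9609 km.

D and E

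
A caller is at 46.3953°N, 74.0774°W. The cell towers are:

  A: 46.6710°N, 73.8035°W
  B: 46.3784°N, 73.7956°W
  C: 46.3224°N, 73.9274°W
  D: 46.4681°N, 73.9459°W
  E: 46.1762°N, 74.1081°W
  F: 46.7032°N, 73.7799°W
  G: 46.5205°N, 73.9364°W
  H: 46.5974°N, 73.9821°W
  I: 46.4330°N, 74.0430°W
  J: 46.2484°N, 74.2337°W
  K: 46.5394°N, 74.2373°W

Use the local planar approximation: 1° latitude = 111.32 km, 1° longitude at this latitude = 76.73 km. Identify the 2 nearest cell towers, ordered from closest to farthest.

I, D

Distances from 46.3953°N, 74.0774°W:
A: √((0.2757·111.32)² + (0.2739·76.73)²) = √(941.932816 + 441.686841) = 37.1970 km
B: √((-0.0169·111.32)² + (0.2818·76.73)²) = √(3.539320 + 467.533112) = 21.7042 km
C: √((-0.0729·111.32)² + (0.1500·76.73)²) = √(65.856925 + 132.468590) = 14.0828 km
D: √((0.0728·111.32)² + (0.1315·76.73)²) = √(65.676372 + 101.807999) = 12.9416 km
E: √((-0.2191·111.32)² + (-0.0307·76.73)²) = √(594.882441 + 5.548903) = 24.5037 km
F: √((0.3079·111.32)² + (0.2975·76.73)²) = √(1174.804965 + 521.079918) = 41.1811 km
G: √((0.1252·111.32)² + (0.1410·76.73)²) = √(194.247328 + 117.049246) = 17.6436 km
H: √((0.2021·111.32)² + (0.0953·76.73)²) = √(506.149745 + 53.470740) = 23.6563 km
I: √((0.0377·111.32)² + (0.0344·76.73)²) = √(17.612828 + 6.967024) = 4.9578 km
J: √((-0.1469·111.32)² + (-0.1563·76.73)²) = √(267.417600 + 143.829626) = 20.2792 km
K: √((0.1441·111.32)² + (-0.1599·76.73)²) = √(257.320482 + 150.531477) = 20.1953 km
Sorted: I (4.9578 km) < D (12.9416 km) < C (14.0828 km) < G (17.6436 km) < …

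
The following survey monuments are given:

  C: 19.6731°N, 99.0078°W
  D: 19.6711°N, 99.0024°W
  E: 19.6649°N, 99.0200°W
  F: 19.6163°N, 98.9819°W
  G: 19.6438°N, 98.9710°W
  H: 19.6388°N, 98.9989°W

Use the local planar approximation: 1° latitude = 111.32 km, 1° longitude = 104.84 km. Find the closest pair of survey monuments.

Pairwise distances:
C–D: 0.6083 km
C–E: 1.5714 km
D–E: 1.9700 km
G–H: 2.9775 km
F–H: 3.0741 km
F–G: 3.2676 km
D–H: 3.6143 km
E–H: 3.6517 km
C–H: 3.9306 km
D–G: 4.4803 km
C–G: 5.0521 km
E–G: 5.6487 km
D–F: 6.4679 km
E–F: 6.7250 km
C–F: 6.8814 km
Closest pair: C–D at 0.6083 km.

C and D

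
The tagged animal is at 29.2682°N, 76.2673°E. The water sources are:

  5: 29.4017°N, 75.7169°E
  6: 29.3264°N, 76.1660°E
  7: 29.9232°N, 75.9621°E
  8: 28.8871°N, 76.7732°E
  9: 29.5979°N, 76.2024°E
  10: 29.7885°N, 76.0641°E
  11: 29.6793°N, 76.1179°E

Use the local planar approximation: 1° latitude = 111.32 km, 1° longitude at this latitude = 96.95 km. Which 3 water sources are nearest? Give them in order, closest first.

Distances from 29.2682°N, 76.2673°E:
5: √((0.1335·111.32)² + (-0.5504·96.95)²) = √(220.855860 + 2847.426203) = 55.3921 km
6: √((0.0582·111.32)² + (-0.1013·96.95)²) = √(41.975160 + 96.452728) = 11.7655 km
7: √((0.6550·111.32)² + (-0.3052·96.95)²) = √(5316.538893 + 875.517206) = 78.6896 km
8: √((-0.3811·111.32)² + (0.5059·96.95)²) = √(1799.800188 + 2405.608699) = 64.8491 km
9: √((0.3297·111.32)² + (-0.0649·96.95)²) = √(1347.051778 + 39.589956) = 37.2376 km
10: √((0.5203·111.32)² + (-0.2032·96.95)²) = √(3354.702769 + 388.099456) = 61.1784 km
11: √((0.4111·111.32)² + (-0.1494·96.95)²) = √(2094.311844 + 209.795816) = 48.0011 km
Sorted: 6 (11.7655 km) < 9 (37.2376 km) < 11 (48.0011 km) < 5 (55.3921 km) < 10 (61.1784 km) < …

6, 9, 11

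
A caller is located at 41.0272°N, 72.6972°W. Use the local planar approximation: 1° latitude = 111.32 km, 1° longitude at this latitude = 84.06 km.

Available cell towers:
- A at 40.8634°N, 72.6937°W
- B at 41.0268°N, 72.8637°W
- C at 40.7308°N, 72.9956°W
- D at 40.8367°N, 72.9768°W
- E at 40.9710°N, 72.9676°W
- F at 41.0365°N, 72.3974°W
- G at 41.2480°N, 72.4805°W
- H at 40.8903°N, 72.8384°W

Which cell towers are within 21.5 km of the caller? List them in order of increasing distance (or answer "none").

B, A, H

Distances from 41.0272°N, 72.6972°W:
A: √((-0.1638·111.32)² + (0.0035·84.06)²) = √(332.486633 + 0.086560) = 18.2366 km
B: √((-0.0004·111.32)² + (-0.1665·84.06)²) = √(0.001983 + 195.887736) = 13.9961 km
C: √((-0.2964·111.32)² + (-0.2984·84.06)²) = √(1088.686391 + 629.182173) = 41.4472 km
D: √((-0.1905·111.32)² + (-0.2796·84.06)²) = √(449.713946 + 552.399282) = 31.6562 km
E: √((-0.0562·111.32)² + (-0.2704·84.06)²) = √(39.139838 + 516.644899) = 23.5751 km
F: √((0.0093·111.32)² + (0.2998·84.06)²) = √(1.071796 + 635.099877) = 25.2224 km
G: √((0.2208·111.32)² + (0.2167·84.06)²) = √(604.149657 + 331.815443) = 30.5935 km
H: √((-0.1369·111.32)² + (-0.1412·84.06)²) = √(232.248700 + 140.879618) = 19.3165 km
Threshold 21.5 km: B (13.9961 km), A (18.2366 km), H (19.3165 km) are within range.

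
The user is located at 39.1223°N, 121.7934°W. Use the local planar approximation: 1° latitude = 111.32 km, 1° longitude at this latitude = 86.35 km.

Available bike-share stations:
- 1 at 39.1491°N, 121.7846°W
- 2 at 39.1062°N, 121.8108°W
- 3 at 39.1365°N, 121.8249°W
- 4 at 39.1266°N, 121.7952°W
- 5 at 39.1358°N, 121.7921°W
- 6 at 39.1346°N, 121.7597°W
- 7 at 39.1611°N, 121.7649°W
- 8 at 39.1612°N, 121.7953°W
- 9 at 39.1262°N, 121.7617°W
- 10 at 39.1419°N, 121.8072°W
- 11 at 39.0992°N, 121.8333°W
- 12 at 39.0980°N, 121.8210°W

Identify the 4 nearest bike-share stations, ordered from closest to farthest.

4, 5, 2, 10

Distances from 39.1223°N, 121.7934°W:
1: √((0.0268·111.32)² + (0.0088·86.35)²) = √(8.900532 + 0.577418) = 3.0786 km
2: √((-0.0161·111.32)² + (-0.0174·86.35)²) = √(3.212167 + 2.257476) = 2.3387 km
3: √((0.0142·111.32)² + (-0.0315·86.35)²) = √(2.498752 + 7.398536) = 3.1460 km
4: √((0.0043·111.32)² + (-0.0018·86.35)²) = √(0.229131 + 0.024158) = 0.5033 km
5: √((0.0135·111.32)² + (0.0013·86.35)²) = √(2.258468 + 0.012601) = 1.5070 km
6: √((0.0123·111.32)² + (0.0337·86.35)²) = √(1.874807 + 8.468071) = 3.2160 km
7: √((0.0388·111.32)² + (0.0285·86.35)²) = √(18.655627 + 6.056398) = 4.9711 km
8: √((0.0389·111.32)² + (-0.0019·86.35)²) = √(18.751914 + 0.026917) = 4.3335 km
9: √((0.0039·111.32)² + (0.0317·86.35)²) = √(0.188484 + 7.492784) = 2.7715 km
10: √((0.0196·111.32)² + (-0.0138·86.35)²) = √(4.760565 + 1.419982) = 2.4861 km
11: √((-0.0231·111.32)² + (-0.0399·86.35)²) = √(6.612571 + 11.870540) = 4.2992 km
12: √((-0.0243·111.32)² + (-0.0276·86.35)²) = √(7.317436 + 5.679928) = 3.6052 km
Sorted: 4 (0.5033 km) < 5 (1.5070 km) < 2 (2.3387 km) < 10 (2.4861 km) < 9 (2.7715 km) < 1 (3.0786 km) < …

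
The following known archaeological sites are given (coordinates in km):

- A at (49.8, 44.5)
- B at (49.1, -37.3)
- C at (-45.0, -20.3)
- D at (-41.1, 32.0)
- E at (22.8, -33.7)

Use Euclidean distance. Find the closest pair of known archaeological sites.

Pairwise distances:
A–B: √((-0.7)² + (-81.8)²) = √(0.490 + 6691.240) = 81.8 km
A–C: √((-94.8)² + (-64.8)²) = √(8987.040 + 4199.040) = 114.8 km
A–D: √((-90.9)² + (-12.5)²) = √(8262.810 + 156.250) = 91.8 km
A–E: √((-27.0)² + (-78.2)²) = √(729.000 + 6115.240) = 82.7 km
B–C: √((-94.1)² + (17.0)²) = √(8854.810 + 289.000) = 95.6 km
B–D: √((-90.2)² + (69.3)²) = √(8136.040 + 4802.490) = 113.7 km
B–E: √((-26.3)² + (3.6)²) = √(691.690 + 12.960) = 26.5 km
C–D: √((3.9)² + (52.3)²) = √(15.210 + 2735.290) = 52.4 km
C–E: √((67.8)² + (-13.4)²) = √(4596.840 + 179.560) = 69.1 km
D–E: √((63.9)² + (-65.7)²) = √(4083.210 + 4316.490) = 91.6 km
Closest pair: B–E at 26.5 km.

B and E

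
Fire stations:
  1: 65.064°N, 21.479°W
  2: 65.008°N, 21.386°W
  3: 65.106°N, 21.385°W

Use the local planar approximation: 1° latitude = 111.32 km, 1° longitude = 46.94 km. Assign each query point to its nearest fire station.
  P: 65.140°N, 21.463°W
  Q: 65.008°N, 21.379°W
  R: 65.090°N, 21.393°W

P at 65.140°N, 21.463°W:
  1: 8.494 km
  2: 15.132 km
  3: 5.266 km
  → nearest: 3 (5.266 km)
Q at 65.008°N, 21.379°W:
  1: 7.804 km
  2: 0.329 km
  3: 10.913 km
  → nearest: 2 (0.329 km)
R at 65.090°N, 21.393°W:
  1: 4.967 km
  2: 9.134 km
  3: 1.820 km
  → nearest: 3 (1.820 km)

P→3; Q→2; R→3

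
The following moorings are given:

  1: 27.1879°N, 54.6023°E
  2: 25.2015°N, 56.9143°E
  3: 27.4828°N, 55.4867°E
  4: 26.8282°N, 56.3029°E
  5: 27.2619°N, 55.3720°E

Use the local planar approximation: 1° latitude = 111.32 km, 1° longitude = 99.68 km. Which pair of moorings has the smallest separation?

3 and 5

Pairwise distances:
1–2: 319.3879 km
1–3: 94.0710 km
1–4: 174.1808 km
1–5: 77.1647 km
2–3: 291.1065 km
2–4: 191.0647 km
2–5: 276.1207 km
3–4: 109.2214 km
3–5: 27.1186 km
4–5: 104.6006 km
Closest pair: 3–5 at 27.1186 km.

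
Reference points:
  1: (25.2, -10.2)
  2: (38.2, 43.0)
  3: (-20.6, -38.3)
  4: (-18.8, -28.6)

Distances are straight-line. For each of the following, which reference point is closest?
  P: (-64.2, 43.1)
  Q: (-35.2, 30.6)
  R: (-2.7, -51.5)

P at (-64.2, 43.1):
  1: 104.1
  2: 102.4
  3: 92.3
  4: 84.9
  → nearest: 4 (84.9)
Q at (-35.2, 30.6):
  1: 72.9
  2: 74.4
  3: 70.4
  4: 61.4
  → nearest: 4 (61.4)
R at (-2.7, -51.5):
  1: 49.8
  2: 103.0
  3: 22.2
  4: 28.0
  → nearest: 3 (22.2)

P→4; Q→4; R→3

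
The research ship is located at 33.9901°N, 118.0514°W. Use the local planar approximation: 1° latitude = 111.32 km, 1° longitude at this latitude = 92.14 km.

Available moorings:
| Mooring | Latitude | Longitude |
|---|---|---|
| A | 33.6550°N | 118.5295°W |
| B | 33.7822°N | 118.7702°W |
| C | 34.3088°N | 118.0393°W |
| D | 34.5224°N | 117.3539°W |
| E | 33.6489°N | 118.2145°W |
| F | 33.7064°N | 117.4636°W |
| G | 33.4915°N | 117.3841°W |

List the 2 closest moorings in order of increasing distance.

Distances from 33.9901°N, 118.0514°W:
A: √((-0.3351·111.32)² + (-0.4781·92.14)²) = √(1391.538578 + 1940.590510) = 57.7246 km
B: √((-0.2079·111.32)² + (-0.7188·92.14)²) = √(535.618260 + 4386.443631) = 70.1574 km
C: √((0.3187·111.32)² + (0.0121·92.14)²) = √(1258.666062 + 1.242989) = 35.4952 km
D: √((0.5323·111.32)² + (0.6975·92.14)²) = √(3511.230398 + 4130.330837) = 87.4160 km
E: √((-0.3412·111.32)² + (-0.1631·92.14)²) = √(1442.661494 + 225.841806) = 40.8473 km
F: √((-0.2837·111.32)² + (0.5878·92.14)²) = √(997.390132 + 2933.293901) = 62.6952 km
G: √((-0.4986·111.32)² + (0.6673·92.14)²) = √(3080.710889 + 3780.407930) = 82.8319 km
Sorted: C (35.4952 km) < E (40.8473 km) < A (57.7246 km) < F (62.6952 km) < …

C, E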